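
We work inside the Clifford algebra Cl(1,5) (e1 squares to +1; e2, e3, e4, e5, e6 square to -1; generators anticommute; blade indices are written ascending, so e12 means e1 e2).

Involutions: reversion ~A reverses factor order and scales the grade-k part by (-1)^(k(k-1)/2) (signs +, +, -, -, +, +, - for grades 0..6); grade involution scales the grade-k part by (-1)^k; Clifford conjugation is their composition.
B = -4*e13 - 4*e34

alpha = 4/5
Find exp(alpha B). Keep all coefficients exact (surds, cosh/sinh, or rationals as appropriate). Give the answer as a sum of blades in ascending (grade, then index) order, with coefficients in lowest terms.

B^2 term by term: the squares give (-4)^2*(e13)^2 + (-4)^2*(e34)^2 = 16*(+1) + 16*(-1) = 0 (each basis 2-blade squares to minus the product of its generators' squares); cross terms between blades sharing an index anticommute and cancel. So B^2 = 0.
B^2 = 0, hence only two terms survive: exp(alpha B) = 1 + alpha B (parabolic case).
Answer: 1 - 16/5*e13 - 16/5*e34


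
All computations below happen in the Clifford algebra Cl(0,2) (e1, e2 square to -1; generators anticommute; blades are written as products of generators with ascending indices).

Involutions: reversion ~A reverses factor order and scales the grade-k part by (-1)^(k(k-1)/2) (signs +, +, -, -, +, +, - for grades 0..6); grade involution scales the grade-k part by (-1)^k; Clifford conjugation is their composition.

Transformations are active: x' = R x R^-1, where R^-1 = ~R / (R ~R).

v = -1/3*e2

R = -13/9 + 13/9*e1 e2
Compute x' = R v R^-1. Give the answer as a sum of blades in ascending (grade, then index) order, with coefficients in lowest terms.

~R = -13/9 - 13/9*e1 e2, and R ~R = 338/81, so R^-1 = ~R / (338/81).
R v = 13/27*e1 + 13/27*e2
Answer: -1/3*e1


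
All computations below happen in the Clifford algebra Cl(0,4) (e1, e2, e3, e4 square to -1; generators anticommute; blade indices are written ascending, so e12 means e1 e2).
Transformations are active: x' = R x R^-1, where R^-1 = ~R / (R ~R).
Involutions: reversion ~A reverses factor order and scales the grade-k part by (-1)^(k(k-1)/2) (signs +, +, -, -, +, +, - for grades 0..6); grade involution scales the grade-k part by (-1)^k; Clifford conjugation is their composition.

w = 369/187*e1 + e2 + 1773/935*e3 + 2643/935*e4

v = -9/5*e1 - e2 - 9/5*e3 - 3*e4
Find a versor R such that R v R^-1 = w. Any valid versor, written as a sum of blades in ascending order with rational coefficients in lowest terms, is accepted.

Reasoning: v^2 = w^2 = -412/25 since conjugation preserves the quadratic form; R = v + w = 162/935*e1 + 18/187*e3 - 162/935*e4 is then valid when invertible, keeping its own part and reversing (v - w)/2.
Answer: 162/935*e1 + 18/187*e3 - 162/935*e4


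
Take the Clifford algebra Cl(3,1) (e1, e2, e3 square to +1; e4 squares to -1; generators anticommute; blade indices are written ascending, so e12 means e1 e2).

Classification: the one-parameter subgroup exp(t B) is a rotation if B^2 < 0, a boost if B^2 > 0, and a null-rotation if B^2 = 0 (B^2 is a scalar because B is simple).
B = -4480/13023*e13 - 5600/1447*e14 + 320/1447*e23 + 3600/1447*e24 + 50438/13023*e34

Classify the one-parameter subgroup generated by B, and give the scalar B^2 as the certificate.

B^2 term by term: the squares give (-4480/13023)^2*(e13)^2 + (-5600/1447)^2*(e14)^2 + (320/1447)^2*(e23)^2 + (3600/1447)^2*(e24)^2 + (50438/13023)^2*(e34)^2 = 20070400/169598529*(-1) + 31360000/2093809*(+1) + 102400/2093809*(-1) + 12960000/2093809*(+1) + 2543991844/169598529*(+1) = 36 (each basis 2-blade squares to minus the product of its generators' squares); cross terms between blades sharing an index anticommute and cancel; the commuting (index-disjoint) pairs give grade-4 terms 2*c*c'*(blade product), which cancel blade by blade — e1234: 3584000/2093809 - 3584000/2093809 = 0 — confirming B is simple. So B^2 = 36.
Answer: boost, certificate B^2 = 36. No conjugation can change B^2 = 36; the sign gives the class.


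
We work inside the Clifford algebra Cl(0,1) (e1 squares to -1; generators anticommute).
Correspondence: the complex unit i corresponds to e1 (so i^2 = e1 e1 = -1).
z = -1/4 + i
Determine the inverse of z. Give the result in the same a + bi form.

In blades: z = -1/4 + e1.
With qbar = -1/4 - e1 (scalar fixed, mapped units negated), z qbar = 17/16 (the sum of squared coefficients), so z^-1 = qbar / (17/16) = -4/17 - 16/17*e1; translating back:
Answer: -4/17 - 16/17*i


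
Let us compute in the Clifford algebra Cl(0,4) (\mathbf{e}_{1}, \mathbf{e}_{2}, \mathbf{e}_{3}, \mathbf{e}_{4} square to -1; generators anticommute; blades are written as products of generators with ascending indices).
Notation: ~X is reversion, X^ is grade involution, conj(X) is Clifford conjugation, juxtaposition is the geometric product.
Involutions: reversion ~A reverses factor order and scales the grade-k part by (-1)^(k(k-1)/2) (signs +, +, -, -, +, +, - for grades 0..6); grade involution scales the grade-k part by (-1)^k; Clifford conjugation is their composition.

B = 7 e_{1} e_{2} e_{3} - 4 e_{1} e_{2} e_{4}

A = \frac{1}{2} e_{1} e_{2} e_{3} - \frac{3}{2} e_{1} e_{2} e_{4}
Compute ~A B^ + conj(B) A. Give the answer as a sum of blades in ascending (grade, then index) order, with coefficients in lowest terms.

first term: \frac{19}{2} - \frac{17}{2} e_{3} e_{4}
second term: \frac{19}{2} + \frac{17}{2} e_{3} e_{4}
Answer: 19


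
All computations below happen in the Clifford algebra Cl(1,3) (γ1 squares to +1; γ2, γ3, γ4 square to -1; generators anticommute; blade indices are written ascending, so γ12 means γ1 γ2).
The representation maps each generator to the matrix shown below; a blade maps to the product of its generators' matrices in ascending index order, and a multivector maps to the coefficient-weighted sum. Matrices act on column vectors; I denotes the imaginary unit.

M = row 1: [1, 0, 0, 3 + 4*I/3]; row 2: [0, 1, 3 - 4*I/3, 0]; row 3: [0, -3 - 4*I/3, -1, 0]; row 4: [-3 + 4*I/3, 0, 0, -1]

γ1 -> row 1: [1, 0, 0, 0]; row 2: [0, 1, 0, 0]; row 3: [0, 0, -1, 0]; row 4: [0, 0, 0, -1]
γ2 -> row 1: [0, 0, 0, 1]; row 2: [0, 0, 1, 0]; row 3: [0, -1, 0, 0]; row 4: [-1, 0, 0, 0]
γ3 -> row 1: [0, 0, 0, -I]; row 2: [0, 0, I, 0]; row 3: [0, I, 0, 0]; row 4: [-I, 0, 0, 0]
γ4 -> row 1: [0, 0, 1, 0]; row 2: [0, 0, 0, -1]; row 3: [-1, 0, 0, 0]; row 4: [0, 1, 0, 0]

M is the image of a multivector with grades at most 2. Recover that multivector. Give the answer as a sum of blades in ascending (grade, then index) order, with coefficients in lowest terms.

Method: the blade images are trace-orthogonal — tr(rho(e_A) rho(e_B)^-1) = 4 if A = B and 0 otherwise — and rho(e_A)^-1 = (e_A)^2 * rho(e_A) with (e_A)^2 = +1 or -1, so the coefficient of e_A in the preimage is (e_A)^2 * tr(M rho(e_A))/4.
Nonzero projections over blades of grade <= 2: γ1: (γ1)^2 = +1, tr(M rho(γ1)) = 4, coefficient 1; γ2: (γ2)^2 = -1, tr(M rho(γ2)) = -12, coefficient 3; γ3: (γ3)^2 = -1, tr(M rho(γ3)) = 16/3, coefficient -4/3. Every other blade of grade <= 2 projects to 0.
Answer: γ1 + 3*γ2 - 4/3*γ3


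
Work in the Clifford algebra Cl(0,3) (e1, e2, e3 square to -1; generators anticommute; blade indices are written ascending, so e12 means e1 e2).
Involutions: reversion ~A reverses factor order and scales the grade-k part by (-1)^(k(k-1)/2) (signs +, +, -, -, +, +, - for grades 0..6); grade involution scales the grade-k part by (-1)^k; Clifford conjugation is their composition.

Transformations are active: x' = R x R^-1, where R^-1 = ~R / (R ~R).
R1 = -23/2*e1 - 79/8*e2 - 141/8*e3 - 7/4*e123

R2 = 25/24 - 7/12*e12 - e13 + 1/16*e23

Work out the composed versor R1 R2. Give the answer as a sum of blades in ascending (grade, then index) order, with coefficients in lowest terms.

Distribute over the terms of R1 (each basis-blade product reordered to ascending indices, repeated generators contracted through their squares):
(-23/2*e1) R2 = -575/48*e1 - 161/24*e2 - 23/2*e3 - 23/32*e123
(-79/8*e2) R2 = 553/96*e1 - 1975/192*e2 + 79/128*e3 - 79/8*e123
(-141/8*e3) R2 = 141/8*e1 - 141/128*e2 - 1175/64*e3 + 329/32*e123
(-7/4*e123) R2 = 7/64*e1 + 7/4*e2 - 49/48*e3 - 175/96*e123
Summing the partial products and collecting blades:
Answer: 737/64*e1 - 6277/384*e2 - 11621/384*e3 - 205/96*e123


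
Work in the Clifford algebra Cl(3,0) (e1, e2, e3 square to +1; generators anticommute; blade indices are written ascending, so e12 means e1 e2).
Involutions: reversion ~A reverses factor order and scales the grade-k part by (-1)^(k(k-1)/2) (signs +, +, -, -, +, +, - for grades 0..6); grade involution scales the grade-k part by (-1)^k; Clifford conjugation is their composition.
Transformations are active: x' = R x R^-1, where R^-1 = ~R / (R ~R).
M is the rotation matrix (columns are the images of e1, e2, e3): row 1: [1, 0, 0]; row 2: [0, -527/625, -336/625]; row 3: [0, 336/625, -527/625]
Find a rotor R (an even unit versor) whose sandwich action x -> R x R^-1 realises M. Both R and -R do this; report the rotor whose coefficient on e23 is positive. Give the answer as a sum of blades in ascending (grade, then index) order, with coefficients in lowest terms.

Method: write R = a + b12*e12 + b13*e13 + b23*e23 with a^2 + b12^2 + b13^2 + b23^2 = 1 (so R^-1 = ~R). Expanding the columns R e_j ~R gives tr M = 4a^2 - 1 and, from the antisymmetric part, M21 - M12 = -4a*b12, M13 - M31 = 4a*b13, M32 - M23 = -4a*b23.
Here tr M = -429/625, so a^2 = (1 + tr M)/4 = 49/625 and a = ±7/25. Taking a = 7/25: M21 - M12 = 0, M13 - M31 = 0, M32 - M23 = 672/625, giving b12 = 0, b13 = 0, b23 = -24/25, i.e. R = 7/25 - 24/25*e23.
Its e23 coefficient is negative, so report the other preimage -R.
Answer: -7/25 + 24/25*e23. Recall the cover is two-to-one: with M of trace -429/625, both preimages act alike, and the stated e23 sign chooses the sheet.


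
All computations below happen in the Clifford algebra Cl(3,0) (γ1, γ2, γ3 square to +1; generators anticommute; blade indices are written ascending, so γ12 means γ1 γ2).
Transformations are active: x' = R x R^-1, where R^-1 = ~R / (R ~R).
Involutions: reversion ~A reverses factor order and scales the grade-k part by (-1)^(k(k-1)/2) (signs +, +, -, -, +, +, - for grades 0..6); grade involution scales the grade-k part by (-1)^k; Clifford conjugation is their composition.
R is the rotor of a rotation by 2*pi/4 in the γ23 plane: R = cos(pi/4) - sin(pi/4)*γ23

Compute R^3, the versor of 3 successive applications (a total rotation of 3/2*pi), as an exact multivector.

Half-angle bookkeeping: 3 applications in γ23 add up to rotor phase 3*pi/4 = 3*pi/4, so R^3 = cos(3*pi/4) - sin(3*pi/4)*γ23.
cos(3*pi/4) = -sqrt(2)/2 and sin(3*pi/4) = sqrt(2)/2, so R^3 = -sqrt(2)/2 - sqrt(2)/2*γ23. The net rotation is 3/2*pi; the rotor keeps the half-angle phase exactly.
Answer: -sqrt(2)/2 - sqrt(2)/2*γ23


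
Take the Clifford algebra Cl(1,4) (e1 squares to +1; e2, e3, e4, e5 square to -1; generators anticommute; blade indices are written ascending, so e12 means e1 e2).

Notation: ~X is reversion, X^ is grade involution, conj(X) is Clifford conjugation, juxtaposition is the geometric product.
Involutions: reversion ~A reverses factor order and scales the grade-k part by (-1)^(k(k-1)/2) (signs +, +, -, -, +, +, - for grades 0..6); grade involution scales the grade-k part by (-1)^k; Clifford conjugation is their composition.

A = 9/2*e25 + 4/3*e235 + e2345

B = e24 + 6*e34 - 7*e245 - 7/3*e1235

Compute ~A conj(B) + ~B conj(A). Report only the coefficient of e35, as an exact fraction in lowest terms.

first term: -28/9*e1 + 7*e3 + 63/2*e4 + 21/2*e13 - 7/3*e14 + 6*e25 - 28/3*e34 - e35 - 9/2*e45 - 8*e245 + 4/3*e345 + 27*e2345
second term: -28/9*e1 + 7*e3 - 63/2*e4 + 21/2*e13 + 7/3*e14 + 6*e25 + 28/3*e34 - e35 + 9/2*e45 - 8*e245 + 4/3*e345 + 27*e2345
Answer: -2


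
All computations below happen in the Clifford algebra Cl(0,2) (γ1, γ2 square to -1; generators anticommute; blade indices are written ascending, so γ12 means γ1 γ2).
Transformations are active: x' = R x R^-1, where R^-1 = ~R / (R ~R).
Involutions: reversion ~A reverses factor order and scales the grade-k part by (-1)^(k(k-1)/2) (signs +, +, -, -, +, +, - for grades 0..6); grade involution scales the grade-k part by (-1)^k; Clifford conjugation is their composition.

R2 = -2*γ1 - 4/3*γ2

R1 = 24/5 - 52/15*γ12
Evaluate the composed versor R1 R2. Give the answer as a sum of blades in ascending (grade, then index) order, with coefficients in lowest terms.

Distribute over the terms of R1 (each basis-blade product reordered to ascending indices, repeated generators contracted through their squares):
(24/5) R2 = -48/5*γ1 - 32/5*γ2
(-52/15*γ12) R2 = -208/45*γ1 + 104/15*γ2
Summing the partial products and collecting blades:
Answer: -128/9*γ1 + 8/15*γ2


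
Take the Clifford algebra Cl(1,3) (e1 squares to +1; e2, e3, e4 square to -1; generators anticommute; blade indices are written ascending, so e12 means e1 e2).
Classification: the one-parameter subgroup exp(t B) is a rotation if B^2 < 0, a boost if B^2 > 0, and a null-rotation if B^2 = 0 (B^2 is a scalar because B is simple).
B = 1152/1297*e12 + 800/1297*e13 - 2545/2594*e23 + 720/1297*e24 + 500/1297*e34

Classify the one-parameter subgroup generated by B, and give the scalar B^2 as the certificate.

B^2 term by term: the squares give (1152/1297)^2*(e12)^2 + (800/1297)^2*(e13)^2 + (-2545/2594)^2*(e23)^2 + (720/1297)^2*(e24)^2 + (500/1297)^2*(e34)^2 = 1327104/1682209*(+1) + 640000/1682209*(+1) + 6477025/6728836*(-1) + 518400/1682209*(-1) + 250000/1682209*(-1) = -1/4 (each basis 2-blade squares to minus the product of its generators' squares); cross terms between blades sharing an index anticommute and cancel; the commuting (index-disjoint) pairs give grade-4 terms 2*c*c'*(blade product), which cancel blade by blade — e1234: 1152000/1682209 - 1152000/1682209 = 0 — confirming B is simple. So B^2 = -1/4.
Answer: rotation, certificate B^2 = -1/4. No conjugation can change B^2 = -1/4; the sign gives the class.


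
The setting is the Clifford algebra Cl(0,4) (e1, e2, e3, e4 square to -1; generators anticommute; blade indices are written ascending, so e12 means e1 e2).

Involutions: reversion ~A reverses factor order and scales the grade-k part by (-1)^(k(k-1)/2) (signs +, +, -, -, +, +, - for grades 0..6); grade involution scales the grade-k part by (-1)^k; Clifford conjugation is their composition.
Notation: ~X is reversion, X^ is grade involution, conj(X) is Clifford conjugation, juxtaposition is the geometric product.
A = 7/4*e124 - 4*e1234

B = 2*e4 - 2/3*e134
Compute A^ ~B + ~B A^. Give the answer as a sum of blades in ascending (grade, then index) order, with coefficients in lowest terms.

first term: 8/3*e2 + 7/2*e12 + 7/6*e23 + 8*e123
second term: -8/3*e2 + 7/2*e12 - 7/6*e23 - 8*e123
Answer: 7*e12


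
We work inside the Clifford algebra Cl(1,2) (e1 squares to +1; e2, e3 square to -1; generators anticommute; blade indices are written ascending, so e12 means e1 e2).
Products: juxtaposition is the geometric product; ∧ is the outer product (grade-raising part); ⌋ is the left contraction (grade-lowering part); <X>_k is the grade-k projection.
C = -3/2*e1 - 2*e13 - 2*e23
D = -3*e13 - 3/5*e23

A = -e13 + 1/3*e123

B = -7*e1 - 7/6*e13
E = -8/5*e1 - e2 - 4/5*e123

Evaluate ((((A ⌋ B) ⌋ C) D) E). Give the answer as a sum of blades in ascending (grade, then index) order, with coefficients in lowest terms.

step 1: 7/6
step 2: -7/4*e1 - 7/3*e13 - 7/3*e23
step 3: 28/5 + 21/4*e3 - 28/5*e12 + 21/20*e123
step 4: 21/25 - 364/25*e1 - 364/25*e2 + 112/25*e3 + 21/5*e12 + 147/20*e13 + 357/100*e23 - 112/25*e123
Answer: 21/25 - 364/25*e1 - 364/25*e2 + 112/25*e3 + 21/5*e12 + 147/20*e13 + 357/100*e23 - 112/25*e123


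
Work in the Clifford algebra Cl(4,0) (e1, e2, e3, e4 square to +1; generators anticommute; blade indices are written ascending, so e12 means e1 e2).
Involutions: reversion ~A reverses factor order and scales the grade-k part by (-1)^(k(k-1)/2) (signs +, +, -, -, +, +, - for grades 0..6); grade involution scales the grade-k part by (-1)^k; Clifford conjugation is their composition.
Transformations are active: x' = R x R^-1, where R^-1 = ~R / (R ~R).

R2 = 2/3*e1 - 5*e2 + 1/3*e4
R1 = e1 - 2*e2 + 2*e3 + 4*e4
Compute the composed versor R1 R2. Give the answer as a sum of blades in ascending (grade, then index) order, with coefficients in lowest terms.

Distribute over the terms of R2 (each basis-blade product reordered to ascending indices, repeated generators contracted through their squares):
R1 (2/3*e1) = 2/3 + 4/3*e12 - 4/3*e13 - 8/3*e14
R1 (-5*e2) = 10 - 5*e12 + 10*e23 + 20*e24
R1 (1/3*e4) = 4/3 + 1/3*e14 - 2/3*e24 + 2/3*e34
Summing the partial products and collecting blades:
Answer: 12 - 11/3*e12 - 4/3*e13 - 7/3*e14 + 10*e23 + 58/3*e24 + 2/3*e34


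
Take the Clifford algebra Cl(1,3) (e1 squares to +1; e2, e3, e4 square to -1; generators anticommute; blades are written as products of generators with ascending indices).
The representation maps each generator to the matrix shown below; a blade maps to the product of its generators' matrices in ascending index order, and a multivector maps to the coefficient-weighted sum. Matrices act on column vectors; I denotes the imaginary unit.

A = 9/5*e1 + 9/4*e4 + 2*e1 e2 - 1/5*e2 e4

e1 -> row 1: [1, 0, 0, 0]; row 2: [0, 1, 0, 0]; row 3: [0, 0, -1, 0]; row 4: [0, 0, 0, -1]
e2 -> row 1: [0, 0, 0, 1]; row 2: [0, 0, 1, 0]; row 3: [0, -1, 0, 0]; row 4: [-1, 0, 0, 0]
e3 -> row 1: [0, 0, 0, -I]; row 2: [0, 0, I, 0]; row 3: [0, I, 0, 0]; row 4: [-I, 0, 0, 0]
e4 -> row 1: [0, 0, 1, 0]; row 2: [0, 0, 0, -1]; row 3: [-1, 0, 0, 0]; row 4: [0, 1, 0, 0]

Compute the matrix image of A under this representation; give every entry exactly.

Bivector images (products of the table entries): rho(e1 e2) = rho(e1)rho(e2) = row 1: [0, 0, 0, 1]; row 2: [0, 0, 1, 0]; row 3: [0, 1, 0, 0]; row 4: [1, 0, 0, 0]; rho(e2 e4) = rho(e2)rho(e4) = row 1: [0, 1, 0, 0]; row 2: [-1, 0, 0, 0]; row 3: [0, 0, 0, 1]; row 4: [0, 0, -1, 0].
M = (9/5)*rho(e1) + (9/4)*rho(e4) + (2)*rho(e1 e2) + (-1/5)*rho(e2 e4), summed entrywise:
Answer: row 1: [9/5, -1/5, 9/4, 2]; row 2: [1/5, 9/5, 2, -9/4]; row 3: [-9/4, 2, -9/5, -1/5]; row 4: [2, 9/4, 1/5, -9/5]


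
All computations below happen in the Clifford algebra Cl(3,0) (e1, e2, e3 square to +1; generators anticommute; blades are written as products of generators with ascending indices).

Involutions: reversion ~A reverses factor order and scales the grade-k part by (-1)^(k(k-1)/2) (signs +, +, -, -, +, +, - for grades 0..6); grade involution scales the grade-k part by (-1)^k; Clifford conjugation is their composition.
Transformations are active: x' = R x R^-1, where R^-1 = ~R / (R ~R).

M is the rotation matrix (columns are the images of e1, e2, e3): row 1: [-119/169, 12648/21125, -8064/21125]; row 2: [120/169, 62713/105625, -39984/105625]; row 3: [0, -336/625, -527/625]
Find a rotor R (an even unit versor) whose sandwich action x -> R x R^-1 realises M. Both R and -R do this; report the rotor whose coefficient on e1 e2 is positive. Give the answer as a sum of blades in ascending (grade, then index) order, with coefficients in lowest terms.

Method: write R = a + b12*e1 e2 + b13*e1 e3 + b23*e2 e3 with a^2 + b12^2 + b13^2 + b23^2 = 1 (so R^-1 = ~R). Expanding the columns R e_j ~R gives tr M = 4a^2 - 1 and, from the antisymmetric part, M21 - M12 = -4a*b12, M13 - M31 = 4a*b13, M32 - M23 = -4a*b23.
Here tr M = -4029/4225, so a^2 = (1 + tr M)/4 = 49/4225 and a = ±7/65. Taking a = 7/65: M21 - M12 = 2352/21125, M13 - M31 = -8064/21125, M32 - M23 = -672/4225, giving b12 = -84/325, b13 = -288/325, b23 = 24/65, i.e. R = 7/65 - 84/325*e1 e2 - 288/325*e1 e3 + 24/65*e2 e3.
Its e1 e2 coefficient is negative, so report the other preimage -R.
Answer: -7/65 + 84/325*e1 e2 + 288/325*e1 e3 - 24/65*e2 e3. Recall the cover is two-to-one: with M of trace -4029/4225, both preimages act alike, and the stated e1 e2 sign chooses the sheet.


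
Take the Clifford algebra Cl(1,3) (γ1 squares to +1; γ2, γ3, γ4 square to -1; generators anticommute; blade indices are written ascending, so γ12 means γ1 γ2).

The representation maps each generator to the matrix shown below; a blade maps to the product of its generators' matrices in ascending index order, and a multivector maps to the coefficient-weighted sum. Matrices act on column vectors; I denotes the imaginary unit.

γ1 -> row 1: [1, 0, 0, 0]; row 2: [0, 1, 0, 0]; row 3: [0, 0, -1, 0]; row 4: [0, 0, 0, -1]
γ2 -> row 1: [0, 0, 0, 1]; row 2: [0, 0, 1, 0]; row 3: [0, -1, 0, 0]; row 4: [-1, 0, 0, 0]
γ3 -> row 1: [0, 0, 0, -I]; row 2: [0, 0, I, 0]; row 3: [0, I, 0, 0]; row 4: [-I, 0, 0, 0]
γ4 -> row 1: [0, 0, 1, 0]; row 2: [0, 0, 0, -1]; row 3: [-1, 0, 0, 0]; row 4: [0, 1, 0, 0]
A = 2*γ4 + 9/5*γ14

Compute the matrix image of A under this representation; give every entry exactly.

Bivector images (products of the table entries): rho(γ14) = rho(γ1)rho(γ4) = row 1: [0, 0, 1, 0]; row 2: [0, 0, 0, -1]; row 3: [1, 0, 0, 0]; row 4: [0, -1, 0, 0].
M = (2)*rho(γ4) + (9/5)*rho(γ14), summed entrywise:
Answer: row 1: [0, 0, 19/5, 0]; row 2: [0, 0, 0, -19/5]; row 3: [-1/5, 0, 0, 0]; row 4: [0, 1/5, 0, 0]


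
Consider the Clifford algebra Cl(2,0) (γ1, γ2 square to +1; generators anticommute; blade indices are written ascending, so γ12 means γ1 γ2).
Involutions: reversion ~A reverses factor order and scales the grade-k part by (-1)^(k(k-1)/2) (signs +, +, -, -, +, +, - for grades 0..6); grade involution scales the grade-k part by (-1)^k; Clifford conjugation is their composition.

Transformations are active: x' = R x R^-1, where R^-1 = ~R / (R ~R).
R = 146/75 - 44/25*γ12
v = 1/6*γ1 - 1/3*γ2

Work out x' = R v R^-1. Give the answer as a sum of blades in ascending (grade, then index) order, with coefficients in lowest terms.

~R = 146/75 + 44/25*γ12, and R ~R = 7748/1125, so R^-1 = ~R / (7748/1125).
R v = 41/45*γ1 - 16/45*γ2
Answer: 4049/11622*γ1 + 769/5811*γ2


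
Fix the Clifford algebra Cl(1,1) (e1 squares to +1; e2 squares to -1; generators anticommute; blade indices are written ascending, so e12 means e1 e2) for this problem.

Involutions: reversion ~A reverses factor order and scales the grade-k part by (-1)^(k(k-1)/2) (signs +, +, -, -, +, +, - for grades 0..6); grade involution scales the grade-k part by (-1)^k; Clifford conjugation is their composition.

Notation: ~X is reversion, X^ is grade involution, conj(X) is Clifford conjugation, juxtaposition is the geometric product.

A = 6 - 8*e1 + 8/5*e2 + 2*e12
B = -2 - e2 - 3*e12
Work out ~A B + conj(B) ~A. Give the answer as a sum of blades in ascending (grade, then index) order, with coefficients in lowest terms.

first term: -22/5 + 46/5*e1 + 74/5*e2 - 6*e12
second term: -98/5 + 46/5*e1 + 134/5*e2 + 30*e12
Answer: -24 + 92/5*e1 + 208/5*e2 + 24*e12


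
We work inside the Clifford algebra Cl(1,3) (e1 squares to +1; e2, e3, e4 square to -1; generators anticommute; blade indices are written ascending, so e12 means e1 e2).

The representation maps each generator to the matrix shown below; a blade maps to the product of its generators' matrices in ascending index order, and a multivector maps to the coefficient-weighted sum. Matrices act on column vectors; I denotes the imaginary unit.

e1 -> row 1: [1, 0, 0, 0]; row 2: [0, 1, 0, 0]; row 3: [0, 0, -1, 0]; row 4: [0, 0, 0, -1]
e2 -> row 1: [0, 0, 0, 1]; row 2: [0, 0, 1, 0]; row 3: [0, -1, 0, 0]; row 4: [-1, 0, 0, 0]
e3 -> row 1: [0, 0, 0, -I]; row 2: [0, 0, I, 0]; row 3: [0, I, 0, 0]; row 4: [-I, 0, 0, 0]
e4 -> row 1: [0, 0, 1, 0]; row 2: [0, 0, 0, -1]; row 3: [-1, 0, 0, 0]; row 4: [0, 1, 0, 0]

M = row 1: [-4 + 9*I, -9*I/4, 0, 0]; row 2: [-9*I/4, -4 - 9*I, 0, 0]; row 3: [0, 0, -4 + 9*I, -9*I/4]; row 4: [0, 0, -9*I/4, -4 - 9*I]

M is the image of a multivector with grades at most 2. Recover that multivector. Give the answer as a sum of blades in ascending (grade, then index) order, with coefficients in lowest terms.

Method: the blade images are trace-orthogonal — tr(rho(e_A) rho(e_B)^-1) = 4 if A = B and 0 otherwise — and rho(e_A)^-1 = (e_A)^2 * rho(e_A) with (e_A)^2 = +1 or -1, so the coefficient of e_A in the preimage is (e_A)^2 * tr(M rho(e_A))/4.
Nonzero projections over blades of grade <= 2: 1: (1)^2 = +1, tr(M 1) = -16, coefficient -4; e23: (e23)^2 = -1, tr(M rho(e23)) = 36, coefficient -9; e34: (e34)^2 = -1, tr(M rho(e34)) = -9, coefficient 9/4. Every other blade of grade <= 2 projects to 0.
Answer: -4 - 9*e23 + 9/4*e34


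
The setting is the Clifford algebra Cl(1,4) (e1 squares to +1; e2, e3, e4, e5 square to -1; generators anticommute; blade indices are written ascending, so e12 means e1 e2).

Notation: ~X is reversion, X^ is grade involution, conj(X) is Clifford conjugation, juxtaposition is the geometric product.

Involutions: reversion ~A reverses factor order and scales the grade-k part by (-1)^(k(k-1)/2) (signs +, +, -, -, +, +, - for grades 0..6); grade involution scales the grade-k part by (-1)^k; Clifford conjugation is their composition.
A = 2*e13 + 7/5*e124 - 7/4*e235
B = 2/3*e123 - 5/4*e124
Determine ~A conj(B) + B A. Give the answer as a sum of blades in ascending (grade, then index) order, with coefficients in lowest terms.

first term: -7/4 + 4/3*e2 + 7/6*e15 + 14/15*e34 + 5/2*e234 + 35/16*e1345
second term: 7/4 - 4/3*e2 + 7/6*e15 + 14/15*e34 + 5/2*e234 - 35/16*e1345
Answer: 7/3*e15 + 28/15*e34 + 5*e234


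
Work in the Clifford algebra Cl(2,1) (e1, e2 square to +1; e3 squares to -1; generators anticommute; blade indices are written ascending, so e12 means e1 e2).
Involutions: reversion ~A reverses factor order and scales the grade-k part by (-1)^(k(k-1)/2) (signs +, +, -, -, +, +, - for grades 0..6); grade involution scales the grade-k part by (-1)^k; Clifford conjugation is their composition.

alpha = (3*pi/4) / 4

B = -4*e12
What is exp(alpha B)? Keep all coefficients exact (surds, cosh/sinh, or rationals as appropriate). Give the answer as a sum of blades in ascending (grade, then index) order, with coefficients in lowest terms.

B^2 = (-4)^2*(e12)^2 = 16*(-1) = -16 (a basis 2-blade squares to minus the product of its generators' squares).
B^2 = -16 — B^2 < 0, so the exponential closes trigonometrically: l = 4, alpha*l = 3*pi/4, so exp(alpha B) = cos(3*pi/4) + (sin(3*pi/4)/4)*B = -sqrt(2)/2 + (sqrt(2)/8)*B.
Answer: -sqrt(2)/2 - sqrt(2)/2*e12


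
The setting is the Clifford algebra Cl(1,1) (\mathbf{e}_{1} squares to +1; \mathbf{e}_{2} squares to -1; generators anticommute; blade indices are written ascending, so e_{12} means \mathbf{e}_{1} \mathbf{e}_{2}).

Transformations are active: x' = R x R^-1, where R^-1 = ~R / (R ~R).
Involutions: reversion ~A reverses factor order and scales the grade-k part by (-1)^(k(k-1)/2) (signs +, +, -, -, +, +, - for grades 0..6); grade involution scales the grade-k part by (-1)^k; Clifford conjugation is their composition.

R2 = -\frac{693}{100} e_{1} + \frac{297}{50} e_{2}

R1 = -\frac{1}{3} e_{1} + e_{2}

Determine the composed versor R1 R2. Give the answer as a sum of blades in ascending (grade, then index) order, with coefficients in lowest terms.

Distribute over the terms of R1 (each basis-blade product reordered to ascending indices, repeated generators contracted through their squares):
(-\frac{1}{3} e_{1}) R2 = \frac{231}{100} - \frac{99}{50} e_{12}
(e_{2}) R2 = -\frac{297}{50} + \frac{693}{100} e_{12}
Summing the partial products and collecting blades:
Answer: -\frac{363}{100} + \frac{99}{20} e_{12}


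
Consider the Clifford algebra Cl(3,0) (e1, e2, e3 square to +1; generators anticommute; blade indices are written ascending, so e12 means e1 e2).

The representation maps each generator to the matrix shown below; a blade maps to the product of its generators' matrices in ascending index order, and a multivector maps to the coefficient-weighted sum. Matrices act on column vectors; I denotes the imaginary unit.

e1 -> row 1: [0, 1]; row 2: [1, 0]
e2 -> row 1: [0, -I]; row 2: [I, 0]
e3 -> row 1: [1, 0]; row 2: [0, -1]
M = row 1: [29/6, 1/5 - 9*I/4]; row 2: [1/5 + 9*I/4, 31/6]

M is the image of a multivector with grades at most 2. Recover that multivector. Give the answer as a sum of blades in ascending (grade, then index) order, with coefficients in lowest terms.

Method: 1, rho(e1), rho(e2), rho(e3) form a trace-orthogonal basis of the 2x2 complex matrices (tr(X Y) = 2 if X = Y, else 0), so M = m0*1 + m1*rho(e1) + m2*rho(e2) + m3*rho(e3) with m0 = tr(M)/2 = 5, m1 = tr(M rho(e1))/2 = 1/5, m2 = tr(M rho(e2))/2 = 9/4, m3 = tr(M rho(e3))/2 = -1/6.
Multiplying table entries, the bivector images are rho(e12) = I*rho(e3), rho(e13) = -I*rho(e2), rho(e23) = I*rho(e1); with real blade coefficients the real parts of m0..m3 are the coefficients of 1, e1, e2, e3 and the imaginary parts give the bivectors (e23: Im m1, e13: -Im m2, e12: Im m3).
Answer: 5 + 1/5*e1 + 9/4*e2 - 1/6*e3


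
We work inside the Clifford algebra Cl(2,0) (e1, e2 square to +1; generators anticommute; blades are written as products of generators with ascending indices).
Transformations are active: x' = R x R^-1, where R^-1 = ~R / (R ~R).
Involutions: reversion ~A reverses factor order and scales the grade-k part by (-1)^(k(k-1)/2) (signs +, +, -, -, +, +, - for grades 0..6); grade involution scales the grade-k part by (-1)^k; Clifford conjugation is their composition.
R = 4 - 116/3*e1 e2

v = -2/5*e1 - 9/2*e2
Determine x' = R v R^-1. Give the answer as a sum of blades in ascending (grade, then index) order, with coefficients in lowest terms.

~R = 4 + 116/3*e1 e2, and R ~R = 13600/9, so R^-1 = ~R / (13600/9).
R v = 862/5*e1 - 502/15*e2
Answer: 5579/4250*e1 + 9186/2125*e2


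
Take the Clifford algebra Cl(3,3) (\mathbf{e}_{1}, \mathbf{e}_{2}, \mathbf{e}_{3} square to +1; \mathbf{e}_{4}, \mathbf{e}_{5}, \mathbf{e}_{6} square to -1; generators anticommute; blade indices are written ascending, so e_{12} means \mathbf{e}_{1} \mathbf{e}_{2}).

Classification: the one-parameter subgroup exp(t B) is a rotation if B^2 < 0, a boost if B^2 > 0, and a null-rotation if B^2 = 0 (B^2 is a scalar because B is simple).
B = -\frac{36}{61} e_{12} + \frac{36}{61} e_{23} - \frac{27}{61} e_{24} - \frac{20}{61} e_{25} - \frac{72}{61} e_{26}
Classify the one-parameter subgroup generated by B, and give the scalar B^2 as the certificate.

B^2 term by term: the squares give (-\frac{36}{61})^2*(e_{12})^2 + (\frac{36}{61})^2*(e_{23})^2 + (-\frac{27}{61})^2*(e_{24})^2 + (-\frac{20}{61})^2*(e_{25})^2 + (-\frac{72}{61})^2*(e_{26})^2 = \frac{1296}{3721}*(-1) + \frac{1296}{3721}*(-1) + \frac{729}{3721}*(+1) + \frac{400}{3721}*(+1) + \frac{5184}{3721}*(+1) = 1 (each basis 2-blade squares to minus the product of its generators' squares); cross terms between blades sharing an index anticommute and cancel. So B^2 = 1.
Answer: boost, certificate B^2 = 1. One invariant decides it: the square 1 survives every conjugation, and its sign is exactly the classification.


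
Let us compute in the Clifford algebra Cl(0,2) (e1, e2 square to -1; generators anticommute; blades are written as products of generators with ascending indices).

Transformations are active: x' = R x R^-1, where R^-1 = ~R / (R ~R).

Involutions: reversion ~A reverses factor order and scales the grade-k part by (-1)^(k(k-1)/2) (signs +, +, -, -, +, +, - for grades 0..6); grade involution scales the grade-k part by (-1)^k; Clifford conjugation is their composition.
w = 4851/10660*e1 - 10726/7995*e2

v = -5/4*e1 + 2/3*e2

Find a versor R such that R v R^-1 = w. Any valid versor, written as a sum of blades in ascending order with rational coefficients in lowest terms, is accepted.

Equal squares first: v^2 = w^2 = -289/144. Then v + w = -4237/5330*e1 - 5396/7995*e2 is a versor taking v to w, provided it is invertible.
Answer: -4237/5330*e1 - 5396/7995*e2


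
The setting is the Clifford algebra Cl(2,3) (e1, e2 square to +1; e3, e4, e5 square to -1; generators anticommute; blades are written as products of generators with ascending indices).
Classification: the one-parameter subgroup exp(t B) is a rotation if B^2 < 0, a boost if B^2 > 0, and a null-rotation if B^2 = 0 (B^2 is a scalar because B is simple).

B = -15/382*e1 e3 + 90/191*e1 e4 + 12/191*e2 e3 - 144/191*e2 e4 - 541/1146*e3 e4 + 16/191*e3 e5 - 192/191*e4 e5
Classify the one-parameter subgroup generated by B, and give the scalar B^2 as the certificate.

B^2 term by term: the squares give (-15/382)^2*(e1 e3)^2 + (90/191)^2*(e1 e4)^2 + (12/191)^2*(e2 e3)^2 + (-144/191)^2*(e2 e4)^2 + (-541/1146)^2*(e3 e4)^2 + (16/191)^2*(e3 e5)^2 + (-192/191)^2*(e4 e5)^2 = 225/145924*(+1) + 8100/36481*(+1) + 144/36481*(+1) + 20736/36481*(+1) + 292681/1313316*(-1) + 256/36481*(-1) + 36864/36481*(-1) = -4/9 (each basis 2-blade squares to minus the product of its generators' squares); cross terms between blades sharing an index anticommute and cancel; the commuting (index-disjoint) pairs give grade-4 terms 2*c*c'*(blade product), which cancel blade by blade — e1 e2 e3 e4: -2160/36481 + 2160/36481 = 0; e1 e3 e4 e5: 2880/36481 - 2880/36481 = 0; e2 e3 e4 e5: -4608/36481 + 4608/36481 = 0 — confirming B is simple. So B^2 = -4/9.
Answer: rotation, certificate B^2 = -4/9. The invariant at work: B^2 = -4/9 is unchanged by conjugation, hence its sign classifies the subgroup whatever basis B is written in.


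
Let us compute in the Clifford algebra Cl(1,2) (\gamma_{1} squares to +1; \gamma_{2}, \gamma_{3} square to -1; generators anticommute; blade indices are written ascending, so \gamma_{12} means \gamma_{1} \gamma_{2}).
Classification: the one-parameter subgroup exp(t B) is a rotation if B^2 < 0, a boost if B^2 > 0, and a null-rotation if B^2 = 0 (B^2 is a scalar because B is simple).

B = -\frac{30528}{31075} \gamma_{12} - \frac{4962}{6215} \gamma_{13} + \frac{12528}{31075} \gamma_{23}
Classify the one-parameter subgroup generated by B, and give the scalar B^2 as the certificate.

B^2 term by term: the squares give (-\frac{30528}{31075})^2*(\gamma_{12})^2 + (-\frac{4962}{6215})^2*(\gamma_{13})^2 + (\frac{12528}{31075})^2*(\gamma_{23})^2 = \frac{931958784}{965655625}*(+1) + \frac{24621444}{38626225}*(+1) + \frac{156950784}{965655625}*(-1) = \frac{36}{25} (each basis 2-blade squares to minus the product of its generators' squares); cross terms between blades sharing an index anticommute and cancel. So B^2 = \frac{36}{25}.
Answer: boost, certificate B^2 = \frac{36}{25}. Note: conjugating B changes its blade decomposition but never the scalar B^2 = \frac{36}{25}, whose sign settles the classification.


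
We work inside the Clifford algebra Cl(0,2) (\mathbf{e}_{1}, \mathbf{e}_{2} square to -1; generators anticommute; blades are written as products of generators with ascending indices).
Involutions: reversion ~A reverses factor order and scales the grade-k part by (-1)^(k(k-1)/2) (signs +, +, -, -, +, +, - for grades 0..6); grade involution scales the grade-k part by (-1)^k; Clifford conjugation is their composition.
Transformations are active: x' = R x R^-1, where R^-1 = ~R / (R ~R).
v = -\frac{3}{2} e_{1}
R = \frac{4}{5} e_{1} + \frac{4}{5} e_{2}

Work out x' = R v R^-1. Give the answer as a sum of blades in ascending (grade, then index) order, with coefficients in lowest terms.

~R = \frac{4}{5} e_{1} + \frac{4}{5} e_{2}, and R ~R = -\frac{32}{25}, so R^-1 = ~R / (-\frac{32}{25}).
R v = \frac{6}{5} + \frac{6}{5} e_{1} e_{2}
Answer: -\frac{3}{2} e_{2}


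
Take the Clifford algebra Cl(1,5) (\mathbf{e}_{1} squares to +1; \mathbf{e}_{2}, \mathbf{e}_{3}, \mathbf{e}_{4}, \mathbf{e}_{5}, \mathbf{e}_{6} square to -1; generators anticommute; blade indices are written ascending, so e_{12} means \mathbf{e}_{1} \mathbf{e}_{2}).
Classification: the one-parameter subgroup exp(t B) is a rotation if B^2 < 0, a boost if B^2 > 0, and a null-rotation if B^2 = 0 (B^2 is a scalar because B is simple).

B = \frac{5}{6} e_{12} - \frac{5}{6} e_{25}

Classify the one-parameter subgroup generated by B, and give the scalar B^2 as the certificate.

B^2 term by term: the squares give (\frac{5}{6})^2*(e_{12})^2 + (-\frac{5}{6})^2*(e_{25})^2 = \frac{25}{36}*(+1) + \frac{25}{36}*(-1) = 0 (each basis 2-blade squares to minus the product of its generators' squares); cross terms between blades sharing an index anticommute and cancel. So B^2 = 0.
Answer: null-rotation, certificate B^2 = 0. Why this suffices: the scalar 0 survives any versor conjugation, so its sign alone determines the class however B is presented.


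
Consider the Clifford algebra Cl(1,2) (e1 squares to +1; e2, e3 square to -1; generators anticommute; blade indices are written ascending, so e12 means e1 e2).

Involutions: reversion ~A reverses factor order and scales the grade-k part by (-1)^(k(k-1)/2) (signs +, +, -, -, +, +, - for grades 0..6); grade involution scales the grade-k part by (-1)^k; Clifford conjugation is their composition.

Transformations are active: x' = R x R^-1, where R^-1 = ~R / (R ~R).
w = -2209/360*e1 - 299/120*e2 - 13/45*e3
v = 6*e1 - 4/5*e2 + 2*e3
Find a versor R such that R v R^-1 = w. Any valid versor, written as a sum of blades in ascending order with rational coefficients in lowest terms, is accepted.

A norm check does it: q(v) = q(w) = 784/25, hence R = v + w = -49/360*e1 - 79/24*e2 + 77/45*e3 realises the map — parallel part kept, (v - w)/2 negated, v carried to w.
Answer: -49/360*e1 - 79/24*e2 + 77/45*e3


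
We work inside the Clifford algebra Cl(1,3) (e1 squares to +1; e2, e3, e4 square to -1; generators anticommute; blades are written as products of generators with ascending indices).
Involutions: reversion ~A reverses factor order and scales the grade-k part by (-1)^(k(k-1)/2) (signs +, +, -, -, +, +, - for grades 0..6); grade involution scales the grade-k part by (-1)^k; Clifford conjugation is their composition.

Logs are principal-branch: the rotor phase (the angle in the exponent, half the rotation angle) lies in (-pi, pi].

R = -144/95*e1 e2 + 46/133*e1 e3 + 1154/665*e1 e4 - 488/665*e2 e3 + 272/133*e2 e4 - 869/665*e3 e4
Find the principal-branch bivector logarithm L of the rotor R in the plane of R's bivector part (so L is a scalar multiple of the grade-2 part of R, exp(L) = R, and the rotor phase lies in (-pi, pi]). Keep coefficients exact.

The scalar part of R is 0, and that scalar determines the rotor phase on the principal branch; recovering the unit plane as bivector-part over sine of the phase gives L = phase * plane.
Concretely: cos(phase) = 0 gives phase = ±pi/2, and since phase/sin(phase) is even the sign is immaterial: L = (phase/sin(phase)) * <R>_2 = (pi/2) * <R>_2.
Answer: -72*pi/95*e1 e2 + 23*pi/133*e1 e3 + 577*pi/665*e1 e4 - 244*pi/665*e2 e3 + 136*pi/133*e2 e4 - 869*pi/1330*e3 e4


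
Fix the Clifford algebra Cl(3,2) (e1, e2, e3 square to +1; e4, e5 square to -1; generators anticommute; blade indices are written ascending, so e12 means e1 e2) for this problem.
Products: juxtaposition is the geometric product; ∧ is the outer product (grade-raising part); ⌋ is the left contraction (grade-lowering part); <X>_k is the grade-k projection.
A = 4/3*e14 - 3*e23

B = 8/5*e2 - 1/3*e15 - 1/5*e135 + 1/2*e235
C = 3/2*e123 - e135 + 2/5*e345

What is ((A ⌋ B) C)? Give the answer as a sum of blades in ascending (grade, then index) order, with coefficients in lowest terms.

step 1: 3/2*e5
step 2: 3/2*e13 - 3/5*e34 - 9/4*e1235
Answer: 3/2*e13 - 3/5*e34 - 9/4*e1235


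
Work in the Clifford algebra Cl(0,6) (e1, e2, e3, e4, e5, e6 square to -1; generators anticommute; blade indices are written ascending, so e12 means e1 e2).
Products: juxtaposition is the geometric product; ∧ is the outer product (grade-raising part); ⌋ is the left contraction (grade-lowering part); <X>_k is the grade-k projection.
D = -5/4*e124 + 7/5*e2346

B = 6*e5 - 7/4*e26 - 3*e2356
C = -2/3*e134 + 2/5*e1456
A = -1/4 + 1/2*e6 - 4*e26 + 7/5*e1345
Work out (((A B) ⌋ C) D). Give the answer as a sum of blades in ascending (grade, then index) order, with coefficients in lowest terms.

step 1: -7 - 7/8*e2 - 3/2*e5 + 7/16*e26 - 12*e35 - 3*e56 - 42/5*e134 - 3/2*e235 + 24*e256 + 21/5*e1246 + 3/4*e2356 + 49/20*e123456
step 2: 28/5 + 6/5*e14 + 14/3*e134 + 3/5*e146 - 14/5*e1456
step 3: -3/2*e2 - 35/6*e23 + 3/4*e26 - 21/25*e123 - 7*e124 - 98/15*e126 + 7/2*e256 - 98/25*e1235 - 42/25*e1236 + 196/25*e2346
Answer: -3/2*e2 - 35/6*e23 + 3/4*e26 - 21/25*e123 - 7*e124 - 98/15*e126 + 7/2*e256 - 98/25*e1235 - 42/25*e1236 + 196/25*e2346
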